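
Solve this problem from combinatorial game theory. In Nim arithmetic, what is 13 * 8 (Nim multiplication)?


Nim multiplication is bilinear over XOR: (u XOR v) * w = (u*w) XOR (v*w).
So we split each operand into its bit components and XOR the pairwise Nim products.
13 = 1 + 4 + 8 (as XOR of powers of 2).
8 = 8 (as XOR of powers of 2).
Using the standard Nim-product table on single bits:
  2*2 = 3,   2*4 = 8,   2*8 = 12,
  4*4 = 6,   4*8 = 11,  8*8 = 13,
and  1*x = x (identity), k*l = l*k (commutative).
Pairwise Nim products:
  1 * 8 = 8
  4 * 8 = 11
  8 * 8 = 13
XOR them: 8 XOR 11 XOR 13 = 14.
Result: 13 * 8 = 14 (in Nim).

14


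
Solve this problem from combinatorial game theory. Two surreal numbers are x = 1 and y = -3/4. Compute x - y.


x = 1, y = -3/4
Converting to common denominator: 4
x = 4/4, y = -3/4
x - y = 1 - -3/4 = 7/4

7/4


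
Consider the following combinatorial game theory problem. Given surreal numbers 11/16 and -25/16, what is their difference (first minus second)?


x = 11/16, y = -25/16
Converting to common denominator: 16
x = 11/16, y = -25/16
x - y = 11/16 - -25/16 = 9/4

9/4


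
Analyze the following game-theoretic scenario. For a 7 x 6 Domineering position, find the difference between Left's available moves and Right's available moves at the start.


Board is 7 x 6 (rows x cols).
Left (vertical) placements: (rows-1) * cols = 6 * 6 = 36
Right (horizontal) placements: rows * (cols-1) = 7 * 5 = 35
Advantage = Left - Right = 36 - 35 = 1

1


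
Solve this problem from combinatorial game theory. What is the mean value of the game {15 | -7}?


Game = {15 | -7}, a switch {a | b} with numbers a > b.
Its thermograph has left wall a - t and right wall b + t, which meet at t = (a - b)/2, where both equal (a + b)/2. So the mast (mean value) is at (a + b)/2.
Mean = (15 + (-7))/2 = 8/2 = 4

4


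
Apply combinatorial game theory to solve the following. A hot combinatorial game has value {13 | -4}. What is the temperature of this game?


The game is {13 | -4}, a switch {a | b} with numbers a > b.
Cooling {a | b} by t gives {a - t | b + t}, which stops being hot when a - t = b + t, i.e. at t = (a - b)/2. So the temperature of a switch is (a - b)/2.
Temperature = (Left option - Right option) / 2
= (13 - (-4)) / 2
= 17 / 2
= 17/2

17/2


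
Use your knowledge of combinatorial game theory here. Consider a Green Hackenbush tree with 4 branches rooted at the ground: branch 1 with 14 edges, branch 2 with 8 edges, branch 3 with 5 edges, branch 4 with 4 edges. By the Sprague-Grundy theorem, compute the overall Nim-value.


The tree has 4 branches from the ground vertex.
In Green Hackenbush, the Nim-value of a simple path of length k is k.
Branch 1: length 14, Nim-value = 14
Branch 2: length 8, Nim-value = 8
Branch 3: length 5, Nim-value = 5
Branch 4: length 4, Nim-value = 4
Total Nim-value = XOR of all branch values:
0 XOR 14 = 14
14 XOR 8 = 6
6 XOR 5 = 3
3 XOR 4 = 7
Nim-value of the tree = 7

7


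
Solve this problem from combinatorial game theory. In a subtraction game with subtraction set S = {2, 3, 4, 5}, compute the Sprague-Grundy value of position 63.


The subtraction set is S = {2, 3, 4, 5}.
G(k) = mex{ G(k - s) : s in S, s <= k }. We compute iteratively: G(0) = 0.
G(1) = mex({}) = 0
G(2) = mex({0}) = 1
G(3) = mex({0}) = 1
G(4) = mex({0, 1}) = 2
G(5) = mex({0, 1}) = 2
G(6) = mex({0, 1, 2}) = 3
G(7) = mex({1, 2}) = 0
G(8) = mex({1, 2, 3}) = 0
G(9) = mex({0, 2, 3}) = 1
G(10) = mex({0, 2, 3}) = 1
G(11) = mex({0, 1, 3}) = 2
Observe that G(7)..G(11) = 0, 0, 1, 1, 2 repeats G(0)..G(4) = 0, 0, 1, 1, 2.
For k >= max(S) = 5, G(k) is determined by the previous 5 values G(k-5)..G(k-1); a window of 5 consecutive values has recurred shifted by 7, so by induction G(k + 7) = G(k) for all k >= 0: the sequence is periodic from the start with period 7.
One period: G(0..6) = 0, 0, 1, 1, 2, 2, 3.
63 mod 7 = 0, so G(63) = G(0) = 0.

0


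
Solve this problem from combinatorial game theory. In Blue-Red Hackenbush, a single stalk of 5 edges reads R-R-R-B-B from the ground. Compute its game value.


Edges (from ground): R-R-R-B-B
By Berlekamp's sign-expansion rule, a Blue-Red Hackenbush stalk has the value of the surreal number whose sign sequence is the edge sequence with B -> + and R -> -.
Sign sequence: ---++
Trace the sign expansion in the surreal number tree, starting from 0:
Edge 1: R (sign -) -> bounds (-inf, 0), value = -1
Edge 2: R (sign -) -> bounds (-inf, -1), value = -2
Edge 3: R (sign -) -> bounds (-inf, -2), value = -3
Edge 4: B (sign +) -> bounds (-3, -2), value = -5/2
Edge 5: B (sign +) -> bounds (-5/2, -2), value = -9/4
Game value = -9/4

-9/4


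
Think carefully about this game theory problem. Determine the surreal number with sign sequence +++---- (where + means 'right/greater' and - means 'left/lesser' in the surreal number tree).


Sign expansion: +++----
Rule: track bounds (lo, hi), initially (-inf, +inf). On '+', the current value becomes lo and we move to the simplest number in (value, hi): value + 1 if hi = +inf, otherwise the midpoint (value + hi)/2. On '-', the current value becomes hi and we move to value - 1 if lo = -inf, otherwise the midpoint (lo + value)/2.
Start at 0.
Step 1: sign = +, move right. Bounds: (0, +inf). Value = 1
Step 2: sign = +, move right. Bounds: (1, +inf). Value = 2
Step 3: sign = +, move right. Bounds: (2, +inf). Value = 3
Step 4: sign = -, move left. Bounds: (2, 3). Value = 5/2
Step 5: sign = -, move left. Bounds: (2, 5/2). Value = 9/4
Step 6: sign = -, move left. Bounds: (2, 9/4). Value = 17/8
Step 7: sign = -, move left. Bounds: (2, 17/8). Value = 33/16
The surreal number with sign expansion +++---- is 33/16.

33/16


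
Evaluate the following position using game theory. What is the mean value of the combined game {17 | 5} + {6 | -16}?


G1 = {17 | 5}, G2 = {6 | -16}
Each is a switch {a | b} with numbers a > b; its mean value is (a + b)/2, and mean value is additive over game sums: m(G1 + G2) = m(G1) + m(G2).
Mean of G1 = (17 + (5))/2 = 22/2 = 11
Mean of G2 = (6 + (-16))/2 = -10/2 = -5
Mean of G1 + G2 = 11 + -5 = 6

6


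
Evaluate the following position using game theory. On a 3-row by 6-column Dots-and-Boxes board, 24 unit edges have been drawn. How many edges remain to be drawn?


Grid: 3 x 6 boxes, i.e. 4 rows and 7 columns of dots.
Horizontal edges: (rows + 1) * cols = 4 * 6 = 24
Vertical edges: rows * (cols + 1) = 3 * 7 = 21
Total edges: 24 + 21 = 45
Edges drawn: 24
Remaining: 45 - 24 = 21

21


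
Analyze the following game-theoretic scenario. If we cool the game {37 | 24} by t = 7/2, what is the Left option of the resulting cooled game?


Original game: {37 | 24} (a switch {a | b} with a > b).
Cooling by t (for t below the temperature (a - b)/2 = 13/2) taxes each move by t: {a | b} cooled by t is {a - t | b + t}.
Cooling amount: t = 7/2
Cooled Left option: 37 - 7/2 = 67/2
Cooled Right option: 24 + 7/2 = 55/2
Cooled game: {67/2 | 55/2}
Left option = 67/2

67/2


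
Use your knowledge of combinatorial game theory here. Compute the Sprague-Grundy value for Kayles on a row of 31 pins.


Kayles: a move removes 1 or 2 adjacent pins from a contiguous row.
Removing pins from a row of k leaves two independent rows (a, b) with a + b = k - 1 (one pin) or a + b = k - 2 (two pins); an end removal gives a = 0.
By Sprague-Grundy, G(k) = mex{ G(a) XOR G(b) } over all these splits. G(0) = 0.
G(1): splits (0,0):0^0=0 -> mex({0}) = 1
G(2): splits (0,1):0^1=1 (0,0):0^0=0 -> mex({0, 1}) = 2
G(3): splits (0,2):0^2=2 (1,1):1^1=0 (0,1):0^1=1 -> mex({0, 1, 2}) = 3
G(4): splits (0,3):0^3=3 (1,2):1^2=3 (0,2):0^2=2 (1,1):1^1=0 -> mex({0, 2, 3}) = 1
G(5): splits (0,4):0^1=1 (1,3):1^3=2 (2,2):2^2=0 (0,3):0^3=3 (1,2):1^2=3 -> mex({0, 1, 2, 3}) = 4
G(6) = mex({0, 1, 2, 4}) = 3
G(7) = mex({0, 1, 3, 4, 5}) = 2
G(8) = mex({0, 2, 3, 5, 6}) = 1
G(9) = mex({0, 1, 2, 3, 6, 7}) = 4
G(10) = mex({0, 1, 3, 4, 5, 7}) = 2
G(11) = mex({0, 1, 2, 3, 4, 5}) = 6
G(12) = mex({0, 1, 2, 3, 5, 6, 7}) = 4
G(13) = mex({0, 2, 3, 4, 6, 7}) = 1
G(14) = mex({0, 1, 4, 5, 6, 7}) = 2
G(15) = mex({0, 1, 2, 3, 4, 5, 6}) = 7
G(16) = mex({0, 2, 3, 5, 6, 7}) = 1
G(17) = mex({0, 1, 2, 3, 5, 6, 7}) = 4
G(18) = mex({0, 1, 2, 4, 5, 6}) = 3
G(19) = mex({0, 1, 3, 4, 5, 7}) = 2
G(20) = mex({0, 2, 3, 4, 5, 6, 7}) = 1
G(21) = mex({0, 1, 2, 3, 5, 6, 7}) = 4
G(22) = mex({0, 1, 2, 3, 4, 5, 7}) = 6
G(23) = mex({0, 1, 2, 3, 4, 5, 6}) = 7
G(24) = mex({0, 1, 2, 3, 5, 6, 7}) = 4
G(25) = mex({0, 2, 3, 4, 6, 7}) = 1
G(26) = mex({0, 1, 3, 4, 5, 6, 7}) = 2
G(27) = mex({0, 1, 2, 3, 4, 5, 6, 7}) = 8
G(28) = mex({0, 1, 2, 3, 4, 6, 7, 8}) = 5
G(29) = mex({0, 1, 2, 3, 5, 6, 7, 8, 9}) = 4
G(30) = mex({0, 1, 2, 3, 4, 5, 6, 9, 10}) = 7
G(31) = mex({0, 1, 3, 4, 5, 7, 10, 11}) = 2
Therefore G(31) = 2.

2


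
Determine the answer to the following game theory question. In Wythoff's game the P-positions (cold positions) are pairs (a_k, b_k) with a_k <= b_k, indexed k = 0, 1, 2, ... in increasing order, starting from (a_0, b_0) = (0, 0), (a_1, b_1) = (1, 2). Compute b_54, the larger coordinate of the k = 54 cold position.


By Wythoff's theorem, a_k = floor(k * phi) and b_k = floor(k * phi^2) = a_k + k, where phi = (1 + sqrt(5))/2 is the golden ratio.
phi = (1 + sqrt(5))/2 = 1.618034
phi^2 = phi + 1 = 2.618034
k = 54
k * phi^2 = 54 * 2.618034 = 141.373835
b_54 = floor(k * phi^2) = 141 (check: a_54 + k = 87 + 54 = 141)

141


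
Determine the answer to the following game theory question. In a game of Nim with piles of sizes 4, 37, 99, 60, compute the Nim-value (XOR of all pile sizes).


We need the XOR (exclusive or) of all pile sizes.
After XOR-ing pile 1 (size 4): 0 XOR 4 = 4
After XOR-ing pile 2 (size 37): 4 XOR 37 = 33
After XOR-ing pile 3 (size 99): 33 XOR 99 = 66
After XOR-ing pile 4 (size 60): 66 XOR 60 = 126
The Nim-value of this position is 126.

126


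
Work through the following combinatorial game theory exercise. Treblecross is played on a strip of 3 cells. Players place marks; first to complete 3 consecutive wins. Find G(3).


Treblecross: place X on empty cells; 3-in-a-row wins.
Playing within two cells of an existing X lets the opponent win at once, so sensible play treats the cells i-2..i+2 around each X as dead. The player left with no safe cell loses, so this is a normal-play take-away game on strips of safe cells.
Placing X at cell i (0-indexed) of a strip of k safe cells leaves independent strips of sizes max(0, i-2) and max(0, k-i-3). Hence G(k) = mex{ G(max(0,i-2)) XOR G(max(0,k-i-3)) : 0 <= i < k }, with G(0) = 0.
G(1): splits (0,0):0^0=0 -> mex({0}) = 1
G(2): splits (0,0):0^0=0 -> mex({0}) = 1
G(3): splits (0,0):0^0=0 -> mex({0}) = 1
Therefore G(3) = 1.

1


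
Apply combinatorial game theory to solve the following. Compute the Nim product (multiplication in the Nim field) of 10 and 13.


Nim multiplication is bilinear over XOR: (u XOR v) * w = (u*w) XOR (v*w).
So we split each operand into its bit components and XOR the pairwise Nim products.
10 = 2 + 8 (as XOR of powers of 2).
13 = 1 + 4 + 8 (as XOR of powers of 2).
Using the standard Nim-product table on single bits:
  2*2 = 3,   2*4 = 8,   2*8 = 12,
  4*4 = 6,   4*8 = 11,  8*8 = 13,
and  1*x = x (identity), k*l = l*k (commutative).
Pairwise Nim products:
  2 * 1 = 2
  2 * 4 = 8
  2 * 8 = 12
  8 * 1 = 8
  8 * 4 = 11
  8 * 8 = 13
XOR them: 2 XOR 8 XOR 12 XOR 8 XOR 11 XOR 13 = 8.
Result: 10 * 13 = 8 (in Nim).

8


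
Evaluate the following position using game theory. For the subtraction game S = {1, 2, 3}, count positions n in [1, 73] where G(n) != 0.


Subtraction set S = {1, 2, 3}, so G(n) = n mod 4.
G(n) = 0 when n is a multiple of 4.
Multiples of 4 in [1, 73]: 18
N-positions (nonzero Grundy) = 73 - 18 = 55

55


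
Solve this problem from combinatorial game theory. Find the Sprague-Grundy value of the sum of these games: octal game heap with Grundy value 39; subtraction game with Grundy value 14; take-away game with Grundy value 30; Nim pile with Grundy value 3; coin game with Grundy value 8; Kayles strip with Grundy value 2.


By the Sprague-Grundy theorem, the Grundy value of a sum of games is the XOR of individual Grundy values.
octal game heap: Grundy value = 39. Running XOR: 0 XOR 39 = 39
subtraction game: Grundy value = 14. Running XOR: 39 XOR 14 = 41
take-away game: Grundy value = 30. Running XOR: 41 XOR 30 = 55
Nim pile: Grundy value = 3. Running XOR: 55 XOR 3 = 52
coin game: Grundy value = 8. Running XOR: 52 XOR 8 = 60
Kayles strip: Grundy value = 2. Running XOR: 60 XOR 2 = 62
The combined Grundy value is 62.

62


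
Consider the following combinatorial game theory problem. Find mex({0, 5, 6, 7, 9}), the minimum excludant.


Set = {0, 5, 6, 7, 9}
0 is in the set.
1 is NOT in the set. This is the mex.
mex = 1

1


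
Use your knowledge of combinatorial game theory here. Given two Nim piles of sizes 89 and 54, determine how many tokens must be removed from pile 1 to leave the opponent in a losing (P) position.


Piles: 89 and 54
Current XOR: 89 XOR 54 = 111 (non-zero, so this is an N-position).
To make the XOR zero, we need to find a move that balances the piles.
For pile 1 (size 89): target = 89 XOR 111 = 54
We reduce pile 1 from 89 to 54.
Tokens removed: 89 - 54 = 35
Verification: 54 XOR 54 = 0

35


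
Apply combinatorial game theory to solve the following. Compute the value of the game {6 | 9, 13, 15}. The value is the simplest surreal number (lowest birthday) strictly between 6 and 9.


Left options: {6}, max = 6
Right options: {9, 13, 15}, min = 9
All options are numbers and max(Left) < min(Right), so by the simplicity theorem the value is the simplest (earliest-born) number strictly between 6 and 9.
Integers 7 through 8 all lie strictly between 6 and 9.
Among integers, the simplest (lowest birthday = smallest |n|; 0 is born on day 0, +-n on day n) is 7.
No non-integer in the interval can be simpler: if x is a non-integer in the interval, then floor(x) or ceil(x) also lies in the interval (the interval contains an integer), and both are proper prefixes of x's sign expansion, i.e. born earlier. So the game value is 7.
Game value = 7

7


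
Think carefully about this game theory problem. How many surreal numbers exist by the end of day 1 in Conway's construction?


Day 0: {|} = 0 is born. Count = 1.
Day n: the number of surreal numbers born by day n is 2^(n+1) - 1.
By day 0: 2^1 - 1 = 1
By day 1: 2^2 - 1 = 3
By day 1: 3 surreal numbers.

3


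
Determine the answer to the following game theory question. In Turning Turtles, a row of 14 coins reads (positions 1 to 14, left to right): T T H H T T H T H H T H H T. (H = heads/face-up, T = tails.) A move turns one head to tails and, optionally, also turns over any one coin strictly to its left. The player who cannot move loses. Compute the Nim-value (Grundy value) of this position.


Coins: T T H H T T H T H H T H H T
Key fact: a single head at position k behaves exactly like a Nim heap of size k (turning it to T and optionally flipping a coin at j < k corresponds to moving the heap from k to j, or to 0), and heads combine as a disjunctive sum (two heads at the same place would cancel, matching j XOR j = 0). So the Nim-value is the XOR of the 1-indexed positions of the heads.
Face-up positions (1-indexed): [3, 4, 7, 9, 10, 12, 13]
XOR 0 with 3: 0 XOR 3 = 3
XOR 3 with 4: 3 XOR 4 = 7
XOR 7 with 7: 7 XOR 7 = 0
XOR 0 with 9: 0 XOR 9 = 9
XOR 9 with 10: 9 XOR 10 = 3
XOR 3 with 12: 3 XOR 12 = 15
XOR 15 with 13: 15 XOR 13 = 2
Nim-value = 2

2


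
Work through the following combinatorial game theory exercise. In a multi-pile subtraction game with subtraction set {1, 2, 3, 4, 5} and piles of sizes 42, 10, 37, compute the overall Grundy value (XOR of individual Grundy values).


Subtraction set: {1, 2, 3, 4, 5}
For this subtraction set, G(n) = n mod 6 (period = max + 1 = 6).
Pile 1 (size 42): G(42) = 42 mod 6 = 0
Pile 2 (size 10): G(10) = 10 mod 6 = 4
Pile 3 (size 37): G(37) = 37 mod 6 = 1
Total Grundy value = XOR of all: 0 XOR 4 XOR 1 = 5

5


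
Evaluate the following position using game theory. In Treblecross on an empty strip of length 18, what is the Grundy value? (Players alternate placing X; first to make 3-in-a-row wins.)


Treblecross: place X on empty cells; 3-in-a-row wins.
Playing within two cells of an existing X lets the opponent win at once, so sensible play treats the cells i-2..i+2 around each X as dead. The player left with no safe cell loses, so this is a normal-play take-away game on strips of safe cells.
Placing X at cell i (0-indexed) of a strip of k safe cells leaves independent strips of sizes max(0, i-2) and max(0, k-i-3). Hence G(k) = mex{ G(max(0,i-2)) XOR G(max(0,k-i-3)) : 0 <= i < k }, with G(0) = 0.
G(1): splits (0,0):0^0=0 -> mex({0}) = 1
G(2): splits (0,0):0^0=0 -> mex({0}) = 1
G(3): splits (0,0):0^0=0 -> mex({0}) = 1
G(4): splits (0,1):0^1=1 (0,0):0^0=0 -> mex({0, 1}) = 2
G(5): splits (0,2):0^1=1 (0,1):0^1=1 (0,0):0^0=0 -> mex({0, 1}) = 2
G(6) = mex({1}) = 0
G(7) = mex({0, 1, 2}) = 3
G(8) = mex({0, 1, 2}) = 3
G(9) = mex({0, 2}) = 1
G(10) = mex({0, 2, 3}) = 1
G(11) = mex({0, 3}) = 1
G(12) = mex({1, 3}) = 0
G(13) = mex({0, 1, 2, 3}) = 4
G(14) = mex({0, 1, 2}) = 3
G(15) = mex({0, 1, 2}) = 3
G(16) = mex({0, 1, 2, 4}) = 3
G(17) = mex({0, 1, 3, 4}) = 2
G(18) = mex({0, 1, 3, 4}) = 2
Therefore G(18) = 2.

2


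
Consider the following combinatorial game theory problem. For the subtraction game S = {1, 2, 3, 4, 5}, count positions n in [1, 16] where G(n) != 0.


Subtraction set S = {1, 2, 3, 4, 5}, so G(n) = n mod 6.
G(n) = 0 when n is a multiple of 6.
Multiples of 6 in [1, 16]: 2
N-positions (nonzero Grundy) = 16 - 2 = 14

14


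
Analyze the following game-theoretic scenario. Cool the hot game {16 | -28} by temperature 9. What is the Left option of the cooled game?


Original game: {16 | -28} (a switch {a | b} with a > b).
Cooling by t (for t below the temperature (a - b)/2 = 22) taxes each move by t: {a | b} cooled by t is {a - t | b + t}.
Cooling amount: t = 9
Cooled Left option: 16 - 9 = 7
Cooled Right option: -28 + 9 = -19
Cooled game: {7 | -19}
Left option = 7

7


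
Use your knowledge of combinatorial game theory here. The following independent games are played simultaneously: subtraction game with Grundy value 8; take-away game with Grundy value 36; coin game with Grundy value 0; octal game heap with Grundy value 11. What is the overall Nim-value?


By the Sprague-Grundy theorem, the Grundy value of a sum of games is the XOR of individual Grundy values.
subtraction game: Grundy value = 8. Running XOR: 0 XOR 8 = 8
take-away game: Grundy value = 36. Running XOR: 8 XOR 36 = 44
coin game: Grundy value = 0. Running XOR: 44 XOR 0 = 44
octal game heap: Grundy value = 11. Running XOR: 44 XOR 11 = 39
The combined Grundy value is 39.

39


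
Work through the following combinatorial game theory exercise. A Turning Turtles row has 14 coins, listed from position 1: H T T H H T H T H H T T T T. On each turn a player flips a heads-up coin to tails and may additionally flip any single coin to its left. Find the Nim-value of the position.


Coins: H T T H H T H T H H T T T T
Key fact: a single head at position k behaves exactly like a Nim heap of size k (turning it to T and optionally flipping a coin at j < k corresponds to moving the heap from k to j, or to 0), and heads combine as a disjunctive sum (two heads at the same place would cancel, matching j XOR j = 0). So the Nim-value is the XOR of the 1-indexed positions of the heads.
Face-up positions (1-indexed): [1, 4, 5, 7, 9, 10]
XOR 0 with 1: 0 XOR 1 = 1
XOR 1 with 4: 1 XOR 4 = 5
XOR 5 with 5: 5 XOR 5 = 0
XOR 0 with 7: 0 XOR 7 = 7
XOR 7 with 9: 7 XOR 9 = 14
XOR 14 with 10: 14 XOR 10 = 4
Nim-value = 4

4


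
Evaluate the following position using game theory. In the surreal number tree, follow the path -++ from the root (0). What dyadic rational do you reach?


Sign expansion: -++
Rule: track bounds (lo, hi), initially (-inf, +inf). On '+', the current value becomes lo and we move to the simplest number in (value, hi): value + 1 if hi = +inf, otherwise the midpoint (value + hi)/2. On '-', the current value becomes hi and we move to value - 1 if lo = -inf, otherwise the midpoint (lo + value)/2.
Start at 0.
Step 1: sign = -, move left. Bounds: (-inf, 0). Value = -1
Step 2: sign = +, move right. Bounds: (-1, 0). Value = -1/2
Step 3: sign = +, move right. Bounds: (-1/2, 0). Value = -1/4
The surreal number with sign expansion -++ is -1/4.

-1/4


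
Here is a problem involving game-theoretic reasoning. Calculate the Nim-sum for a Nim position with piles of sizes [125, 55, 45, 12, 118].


We need the XOR (exclusive or) of all pile sizes.
After XOR-ing pile 1 (size 125): 0 XOR 125 = 125
After XOR-ing pile 2 (size 55): 125 XOR 55 = 74
After XOR-ing pile 3 (size 45): 74 XOR 45 = 103
After XOR-ing pile 4 (size 12): 103 XOR 12 = 107
After XOR-ing pile 5 (size 118): 107 XOR 118 = 29
The Nim-value of this position is 29.

29


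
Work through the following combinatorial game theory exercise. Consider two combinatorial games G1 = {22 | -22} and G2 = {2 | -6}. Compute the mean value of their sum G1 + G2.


G1 = {22 | -22}, G2 = {2 | -6}
Each is a switch {a | b} with numbers a > b; its mean value is (a + b)/2, and mean value is additive over game sums: m(G1 + G2) = m(G1) + m(G2).
Mean of G1 = (22 + (-22))/2 = 0/2 = 0
Mean of G2 = (2 + (-6))/2 = -4/2 = -2
Mean of G1 + G2 = 0 + -2 = -2

-2


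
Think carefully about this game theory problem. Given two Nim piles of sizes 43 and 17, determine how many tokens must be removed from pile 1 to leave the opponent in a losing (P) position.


Piles: 43 and 17
Current XOR: 43 XOR 17 = 58 (non-zero, so this is an N-position).
To make the XOR zero, we need to find a move that balances the piles.
For pile 1 (size 43): target = 43 XOR 58 = 17
We reduce pile 1 from 43 to 17.
Tokens removed: 43 - 17 = 26
Verification: 17 XOR 17 = 0

26


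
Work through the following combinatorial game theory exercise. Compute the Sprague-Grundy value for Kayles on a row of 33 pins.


Kayles: a move removes 1 or 2 adjacent pins from a contiguous row.
Removing pins from a row of k leaves two independent rows (a, b) with a + b = k - 1 (one pin) or a + b = k - 2 (two pins); an end removal gives a = 0.
By Sprague-Grundy, G(k) = mex{ G(a) XOR G(b) } over all these splits. G(0) = 0.
G(1): splits (0,0):0^0=0 -> mex({0}) = 1
G(2): splits (0,1):0^1=1 (0,0):0^0=0 -> mex({0, 1}) = 2
G(3): splits (0,2):0^2=2 (1,1):1^1=0 (0,1):0^1=1 -> mex({0, 1, 2}) = 3
G(4): splits (0,3):0^3=3 (1,2):1^2=3 (0,2):0^2=2 (1,1):1^1=0 -> mex({0, 2, 3}) = 1
G(5): splits (0,4):0^1=1 (1,3):1^3=2 (2,2):2^2=0 (0,3):0^3=3 (1,2):1^2=3 -> mex({0, 1, 2, 3}) = 4
G(6) = mex({0, 1, 2, 4}) = 3
G(7) = mex({0, 1, 3, 4, 5}) = 2
G(8) = mex({0, 2, 3, 5, 6}) = 1
G(9) = mex({0, 1, 2, 3, 6, 7}) = 4
G(10) = mex({0, 1, 3, 4, 5, 7}) = 2
G(11) = mex({0, 1, 2, 3, 4, 5}) = 6
G(12) = mex({0, 1, 2, 3, 5, 6, 7}) = 4
G(13) = mex({0, 2, 3, 4, 6, 7}) = 1
G(14) = mex({0, 1, 4, 5, 6, 7}) = 2
G(15) = mex({0, 1, 2, 3, 4, 5, 6}) = 7
G(16) = mex({0, 2, 3, 5, 6, 7}) = 1
G(17) = mex({0, 1, 2, 3, 5, 6, 7}) = 4
G(18) = mex({0, 1, 2, 4, 5, 6}) = 3
G(19) = mex({0, 1, 3, 4, 5, 7}) = 2
G(20) = mex({0, 2, 3, 4, 5, 6, 7}) = 1
G(21) = mex({0, 1, 2, 3, 5, 6, 7}) = 4
G(22) = mex({0, 1, 2, 3, 4, 5, 7}) = 6
G(23) = mex({0, 1, 2, 3, 4, 5, 6}) = 7
G(24) = mex({0, 1, 2, 3, 5, 6, 7}) = 4
G(25) = mex({0, 2, 3, 4, 6, 7}) = 1
G(26) = mex({0, 1, 3, 4, 5, 6, 7}) = 2
G(27) = mex({0, 1, 2, 3, 4, 5, 6, 7}) = 8
G(28) = mex({0, 1, 2, 3, 4, 6, 7, 8}) = 5
G(29) = mex({0, 1, 2, 3, 5, 6, 7, 8, 9}) = 4
G(30) = mex({0, 1, 2, 3, 4, 5, 6, 9, 10}) = 7
G(31) = mex({0, 1, 3, 4, 5, 7, 10, 11}) = 2
G(32) = mex({0, 2, 3, 4, 5, 6, 7, 9, 11}) = 1
G(33) = mex({0, 1, 2, 3, 4, 5, 6, 7, 9, 12}) = 8
Therefore G(33) = 8.

8


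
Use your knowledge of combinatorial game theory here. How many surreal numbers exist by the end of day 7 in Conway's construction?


Day 0: {|} = 0 is born. Count = 1.
Day n: the number of surreal numbers born by day n is 2^(n+1) - 1.
By day 0: 2^1 - 1 = 1
By day 1: 2^2 - 1 = 3
By day 2: 2^3 - 1 = 7
By day 3: 2^4 - 1 = 15
By day 4: 2^5 - 1 = 31
By day 5: 2^6 - 1 = 63
By day 6: 2^7 - 1 = 127
By day 7: 2^8 - 1 = 255
By day 7: 255 surreal numbers.

255


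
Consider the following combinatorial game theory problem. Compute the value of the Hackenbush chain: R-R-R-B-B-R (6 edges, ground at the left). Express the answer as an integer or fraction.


Edges (from ground): R-R-R-B-B-R
By Berlekamp's sign-expansion rule, a Blue-Red Hackenbush stalk has the value of the surreal number whose sign sequence is the edge sequence with B -> + and R -> -.
Sign sequence: ---++-
Trace the sign expansion in the surreal number tree, starting from 0:
Edge 1: R (sign -) -> bounds (-inf, 0), value = -1
Edge 2: R (sign -) -> bounds (-inf, -1), value = -2
Edge 3: R (sign -) -> bounds (-inf, -2), value = -3
Edge 4: B (sign +) -> bounds (-3, -2), value = -5/2
Edge 5: B (sign +) -> bounds (-5/2, -2), value = -9/4
Edge 6: R (sign -) -> bounds (-5/2, -9/4), value = -19/8
Game value = -19/8

-19/8


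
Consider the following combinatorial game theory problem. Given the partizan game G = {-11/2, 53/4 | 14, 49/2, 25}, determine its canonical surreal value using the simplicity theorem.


Left options: {-11/2, 53/4}, max = 53/4
Right options: {14, 49/2, 25}, min = 14
All options are numbers and max(Left) < min(Right), so by the simplicity theorem the value is the simplest (earliest-born) number strictly between 53/4 and 14.
No integer lies strictly between 53/4 and 14, so the value is the dyadic rational m/2^k in the interval with the smallest k (then m odd); search k = 1, 2, ...:
Denominator 2: 27/2 lies strictly between 53/4 and 14 -- found.
The simplest number in the interval is 27/2.
Game value = 27/2

27/2


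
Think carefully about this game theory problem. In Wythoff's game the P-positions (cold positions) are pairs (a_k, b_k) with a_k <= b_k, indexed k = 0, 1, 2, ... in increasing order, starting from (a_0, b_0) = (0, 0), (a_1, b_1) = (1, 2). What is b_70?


By Wythoff's theorem, a_k = floor(k * phi) and b_k = floor(k * phi^2) = a_k + k, where phi = (1 + sqrt(5))/2 is the golden ratio.
phi = (1 + sqrt(5))/2 = 1.618034
phi^2 = phi + 1 = 2.618034
k = 70
k * phi^2 = 70 * 2.618034 = 183.262379
b_70 = floor(k * phi^2) = 183 (check: a_70 + k = 113 + 70 = 183)

183


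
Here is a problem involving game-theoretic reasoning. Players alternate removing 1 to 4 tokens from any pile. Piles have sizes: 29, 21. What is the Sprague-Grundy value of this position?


Subtraction set: {1, 2, 3, 4}
For this subtraction set, G(n) = n mod 5 (period = max + 1 = 5).
Pile 1 (size 29): G(29) = 29 mod 5 = 4
Pile 2 (size 21): G(21) = 21 mod 5 = 1
Total Grundy value = XOR of all: 4 XOR 1 = 5

5


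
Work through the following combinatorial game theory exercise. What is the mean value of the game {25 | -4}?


Game = {25 | -4}, a switch {a | b} with numbers a > b.
Its thermograph has left wall a - t and right wall b + t, which meet at t = (a - b)/2, where both equal (a + b)/2. So the mast (mean value) is at (a + b)/2.
Mean = (25 + (-4))/2 = 21/2 = 21/2

21/2


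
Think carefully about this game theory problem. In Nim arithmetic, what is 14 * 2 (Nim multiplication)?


Nim multiplication is bilinear over XOR: (u XOR v) * w = (u*w) XOR (v*w).
So we split each operand into its bit components and XOR the pairwise Nim products.
14 = 2 + 4 + 8 (as XOR of powers of 2).
2 = 2 (as XOR of powers of 2).
Using the standard Nim-product table on single bits:
  2*2 = 3,   2*4 = 8,   2*8 = 12,
  4*4 = 6,   4*8 = 11,  8*8 = 13,
and  1*x = x (identity), k*l = l*k (commutative).
Pairwise Nim products:
  2 * 2 = 3
  4 * 2 = 8
  8 * 2 = 12
XOR them: 3 XOR 8 XOR 12 = 7.
Result: 14 * 2 = 7 (in Nim).

7


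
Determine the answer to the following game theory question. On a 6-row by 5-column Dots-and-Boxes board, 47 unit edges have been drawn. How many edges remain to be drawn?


Grid: 6 x 5 boxes, i.e. 7 rows and 6 columns of dots.
Horizontal edges: (rows + 1) * cols = 7 * 5 = 35
Vertical edges: rows * (cols + 1) = 6 * 6 = 36
Total edges: 35 + 36 = 71
Edges drawn: 47
Remaining: 71 - 47 = 24

24


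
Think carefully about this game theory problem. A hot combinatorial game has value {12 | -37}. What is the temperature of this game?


The game is {12 | -37}, a switch {a | b} with numbers a > b.
Cooling {a | b} by t gives {a - t | b + t}, which stops being hot when a - t = b + t, i.e. at t = (a - b)/2. So the temperature of a switch is (a - b)/2.
Temperature = (Left option - Right option) / 2
= (12 - (-37)) / 2
= 49 / 2
= 49/2

49/2


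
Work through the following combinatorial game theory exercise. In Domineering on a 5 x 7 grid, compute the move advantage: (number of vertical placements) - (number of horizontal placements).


Board is 5 x 7 (rows x cols).
Left (vertical) placements: (rows-1) * cols = 4 * 7 = 28
Right (horizontal) placements: rows * (cols-1) = 5 * 6 = 30
Advantage = Left - Right = 28 - 30 = -2

-2


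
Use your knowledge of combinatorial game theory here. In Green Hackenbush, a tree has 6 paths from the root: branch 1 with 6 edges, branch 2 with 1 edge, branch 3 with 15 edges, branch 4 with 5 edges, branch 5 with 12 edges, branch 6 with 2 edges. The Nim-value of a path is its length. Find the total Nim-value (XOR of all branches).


The tree has 6 branches from the ground vertex.
In Green Hackenbush, the Nim-value of a simple path of length k is k.
Branch 1: length 6, Nim-value = 6
Branch 2: length 1, Nim-value = 1
Branch 3: length 15, Nim-value = 15
Branch 4: length 5, Nim-value = 5
Branch 5: length 12, Nim-value = 12
Branch 6: length 2, Nim-value = 2
Total Nim-value = XOR of all branch values:
0 XOR 6 = 6
6 XOR 1 = 7
7 XOR 15 = 8
8 XOR 5 = 13
13 XOR 12 = 1
1 XOR 2 = 3
Nim-value of the tree = 3

3


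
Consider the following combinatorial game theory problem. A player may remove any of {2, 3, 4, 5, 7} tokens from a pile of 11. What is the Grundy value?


The subtraction set is S = {2, 3, 4, 5, 7}.
G(k) = mex{ G(k - s) : s in S, s <= k }. We compute iteratively: G(0) = 0.
G(1) = mex({}) = 0
G(2) = mex({0}) = 1
G(3) = mex({0}) = 1
G(4) = mex({0, 1}) = 2
G(5) = mex({0, 1}) = 2
G(6) = mex({0, 1, 2}) = 3
G(7) = mex({0, 1, 2}) = 3
G(8) = mex({0, 1, 2, 3}) = 4
G(9) = mex({1, 2, 3}) = 0
G(10) = mex({1, 2, 3, 4}) = 0
G(11) = mex({0, 2, 3, 4}) = 1
Therefore G(11) = 1.

1


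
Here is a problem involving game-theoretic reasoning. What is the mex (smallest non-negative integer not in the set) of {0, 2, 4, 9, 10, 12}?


Set = {0, 2, 4, 9, 10, 12}
0 is in the set.
1 is NOT in the set. This is the mex.
mex = 1

1


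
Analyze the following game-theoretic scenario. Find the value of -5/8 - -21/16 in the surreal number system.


x = -5/8, y = -21/16
Converting to common denominator: 16
x = -10/16, y = -21/16
x - y = -5/8 - -21/16 = 11/16

11/16


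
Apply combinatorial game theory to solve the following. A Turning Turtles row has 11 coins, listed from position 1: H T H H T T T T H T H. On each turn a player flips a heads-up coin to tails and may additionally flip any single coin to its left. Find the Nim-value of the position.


Coins: H T H H T T T T H T H
Key fact: a single head at position k behaves exactly like a Nim heap of size k (turning it to T and optionally flipping a coin at j < k corresponds to moving the heap from k to j, or to 0), and heads combine as a disjunctive sum (two heads at the same place would cancel, matching j XOR j = 0). So the Nim-value is the XOR of the 1-indexed positions of the heads.
Face-up positions (1-indexed): [1, 3, 4, 9, 11]
XOR 0 with 1: 0 XOR 1 = 1
XOR 1 with 3: 1 XOR 3 = 2
XOR 2 with 4: 2 XOR 4 = 6
XOR 6 with 9: 6 XOR 9 = 15
XOR 15 with 11: 15 XOR 11 = 4
Nim-value = 4

4


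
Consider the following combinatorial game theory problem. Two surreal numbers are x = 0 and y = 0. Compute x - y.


x = 0, y = 0
x - y = 0 - 0 = 0

0


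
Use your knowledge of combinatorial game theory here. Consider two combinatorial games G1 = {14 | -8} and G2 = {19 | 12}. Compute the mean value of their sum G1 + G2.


G1 = {14 | -8}, G2 = {19 | 12}
Each is a switch {a | b} with numbers a > b; its mean value is (a + b)/2, and mean value is additive over game sums: m(G1 + G2) = m(G1) + m(G2).
Mean of G1 = (14 + (-8))/2 = 6/2 = 3
Mean of G2 = (19 + (12))/2 = 31/2 = 31/2
Mean of G1 + G2 = 3 + 31/2 = 37/2

37/2


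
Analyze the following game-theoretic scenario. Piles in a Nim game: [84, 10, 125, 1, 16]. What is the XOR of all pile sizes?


We need the XOR (exclusive or) of all pile sizes.
After XOR-ing pile 1 (size 84): 0 XOR 84 = 84
After XOR-ing pile 2 (size 10): 84 XOR 10 = 94
After XOR-ing pile 3 (size 125): 94 XOR 125 = 35
After XOR-ing pile 4 (size 1): 35 XOR 1 = 34
After XOR-ing pile 5 (size 16): 34 XOR 16 = 50
The Nim-value of this position is 50.

50


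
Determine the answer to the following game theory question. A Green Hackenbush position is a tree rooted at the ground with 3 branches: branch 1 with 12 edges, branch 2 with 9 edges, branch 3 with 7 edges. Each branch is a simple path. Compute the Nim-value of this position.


The tree has 3 branches from the ground vertex.
In Green Hackenbush, the Nim-value of a simple path of length k is k.
Branch 1: length 12, Nim-value = 12
Branch 2: length 9, Nim-value = 9
Branch 3: length 7, Nim-value = 7
Total Nim-value = XOR of all branch values:
0 XOR 12 = 12
12 XOR 9 = 5
5 XOR 7 = 2
Nim-value of the tree = 2

2


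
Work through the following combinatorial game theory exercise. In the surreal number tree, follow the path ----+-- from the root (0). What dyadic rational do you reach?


Sign expansion: ----+--
Rule: track bounds (lo, hi), initially (-inf, +inf). On '+', the current value becomes lo and we move to the simplest number in (value, hi): value + 1 if hi = +inf, otherwise the midpoint (value + hi)/2. On '-', the current value becomes hi and we move to value - 1 if lo = -inf, otherwise the midpoint (lo + value)/2.
Start at 0.
Step 1: sign = -, move left. Bounds: (-inf, 0). Value = -1
Step 2: sign = -, move left. Bounds: (-inf, -1). Value = -2
Step 3: sign = -, move left. Bounds: (-inf, -2). Value = -3
Step 4: sign = -, move left. Bounds: (-inf, -3). Value = -4
Step 5: sign = +, move right. Bounds: (-4, -3). Value = -7/2
Step 6: sign = -, move left. Bounds: (-4, -7/2). Value = -15/4
Step 7: sign = -, move left. Bounds: (-4, -15/4). Value = -31/8
The surreal number with sign expansion ----+-- is -31/8.

-31/8


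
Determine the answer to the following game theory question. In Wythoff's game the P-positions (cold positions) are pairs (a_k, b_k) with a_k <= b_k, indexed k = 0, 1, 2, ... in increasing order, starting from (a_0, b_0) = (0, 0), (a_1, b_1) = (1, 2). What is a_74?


By Wythoff's theorem, a_k = floor(k * phi) and b_k = floor(k * phi^2) = a_k + k, where phi = (1 + sqrt(5))/2 is the golden ratio.
phi = (1 + sqrt(5))/2 = 1.618034
k = 74
k * phi = 74 * 1.618034 = 119.734515
a_74 = floor(k * phi) = 119

119


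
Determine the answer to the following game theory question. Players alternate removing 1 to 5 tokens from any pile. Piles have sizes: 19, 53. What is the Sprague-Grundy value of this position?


Subtraction set: {1, 2, 3, 4, 5}
For this subtraction set, G(n) = n mod 6 (period = max + 1 = 6).
Pile 1 (size 19): G(19) = 19 mod 6 = 1
Pile 2 (size 53): G(53) = 53 mod 6 = 5
Total Grundy value = XOR of all: 1 XOR 5 = 4

4


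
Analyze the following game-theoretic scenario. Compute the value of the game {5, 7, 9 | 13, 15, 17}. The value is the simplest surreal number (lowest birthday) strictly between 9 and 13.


Left options: {5, 7, 9}, max = 9
Right options: {13, 15, 17}, min = 13
All options are numbers and max(Left) < min(Right), so by the simplicity theorem the value is the simplest (earliest-born) number strictly between 9 and 13.
Integers 10 through 12 all lie strictly between 9 and 13.
Among integers, the simplest (lowest birthday = smallest |n|; 0 is born on day 0, +-n on day n) is 10.
No non-integer in the interval can be simpler: if x is a non-integer in the interval, then floor(x) or ceil(x) also lies in the interval (the interval contains an integer), and both are proper prefixes of x's sign expansion, i.e. born earlier. So the game value is 10.
Game value = 10

10


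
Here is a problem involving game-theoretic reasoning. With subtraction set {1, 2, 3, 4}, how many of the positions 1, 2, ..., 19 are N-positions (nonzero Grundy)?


Subtraction set S = {1, 2, 3, 4}, so G(n) = n mod 5.
G(n) = 0 when n is a multiple of 5.
Multiples of 5 in [1, 19]: 3
N-positions (nonzero Grundy) = 19 - 3 = 16

16


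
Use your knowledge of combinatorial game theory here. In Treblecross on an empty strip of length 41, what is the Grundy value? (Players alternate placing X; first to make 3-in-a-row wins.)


Treblecross: place X on empty cells; 3-in-a-row wins.
Playing within two cells of an existing X lets the opponent win at once, so sensible play treats the cells i-2..i+2 around each X as dead. The player left with no safe cell loses, so this is a normal-play take-away game on strips of safe cells.
Placing X at cell i (0-indexed) of a strip of k safe cells leaves independent strips of sizes max(0, i-2) and max(0, k-i-3). Hence G(k) = mex{ G(max(0,i-2)) XOR G(max(0,k-i-3)) : 0 <= i < k }, with G(0) = 0.
G(1): splits (0,0):0^0=0 -> mex({0}) = 1
G(2): splits (0,0):0^0=0 -> mex({0}) = 1
G(3): splits (0,0):0^0=0 -> mex({0}) = 1
G(4): splits (0,1):0^1=1 (0,0):0^0=0 -> mex({0, 1}) = 2
G(5): splits (0,2):0^1=1 (0,1):0^1=1 (0,0):0^0=0 -> mex({0, 1}) = 2
G(6) = mex({1}) = 0
G(7) = mex({0, 1, 2}) = 3
G(8) = mex({0, 1, 2}) = 3
G(9) = mex({0, 2}) = 1
G(10) = mex({0, 2, 3}) = 1
G(11) = mex({0, 3}) = 1
G(12) = mex({1, 3}) = 0
G(13) = mex({0, 1, 2, 3}) = 4
G(14) = mex({0, 1, 2}) = 3
G(15) = mex({0, 1, 2}) = 3
G(16) = mex({0, 1, 2, 4}) = 3
G(17) = mex({0, 1, 3, 4}) = 2
G(18) = mex({0, 1, 3, 4}) = 2
G(19) = mex({0, 1, 3, 5}) = 2
G(20) = mex({0, 1, 2, 3, 5}) = 4
G(21) = mex({0, 1, 2, 3, 5}) = 4
G(22) = mex({1, 2, 6}) = 0
G(23) = mex({0, 1, 2, 3, 4, 6}) = 5
G(24) = mex({0, 1, 2, 3, 4}) = 5
G(25) = mex({0, 1, 3, 4, 7}) = 2
G(26) = mex({0, 1, 3, 4, 5, 7}) = 2
G(27) = mex({0, 1, 3, 5}) = 2
G(28) = mex({0, 1, 2, 5}) = 3
G(29) = mex({0, 1, 2, 4, 5, 6}) = 3
G(30) = mex({1, 2, 4, 6}) = 0
G(31) = mex({0, 1, 2, 3, 4, 6}) = 5
G(32) = mex({1, 2, 3, 4, 7}) = 0
G(33) = mex({0, 3, 7}) = 1
G(34) = mex({0, 2, 3, 5, 7}) = 1
G(35) = mex({0, 2, 3, 5, 6}) = 1
G(36) = mex({0, 1, 2, 5, 6}) = 3
G(37) = mex({0, 1, 2, 4, 5, 6}) = 3
G(38) = mex({0, 1, 2, 4}) = 3
G(39) = mex({0, 1, 2, 3, 4, 7}) = 5
G(40) = mex({0, 1, 2, 3, 4, 5, 7}) = 6
G(41) = mex({0, 1, 2, 3, 5, 7}) = 4
Therefore G(41) = 4.

4


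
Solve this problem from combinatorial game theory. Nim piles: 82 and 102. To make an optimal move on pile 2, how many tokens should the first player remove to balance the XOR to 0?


Piles: 82 and 102
Current XOR: 82 XOR 102 = 52 (non-zero, so this is an N-position).
To make the XOR zero, we need to find a move that balances the piles.
For pile 2 (size 102): target = 102 XOR 52 = 82
We reduce pile 2 from 102 to 82.
Tokens removed: 102 - 82 = 20
Verification: 82 XOR 82 = 0

20


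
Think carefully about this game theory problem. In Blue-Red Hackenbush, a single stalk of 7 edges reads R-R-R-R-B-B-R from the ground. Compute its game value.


Edges (from ground): R-R-R-R-B-B-R
By Berlekamp's sign-expansion rule, a Blue-Red Hackenbush stalk has the value of the surreal number whose sign sequence is the edge sequence with B -> + and R -> -.
Sign sequence: ----++-
Trace the sign expansion in the surreal number tree, starting from 0:
Edge 1: R (sign -) -> bounds (-inf, 0), value = -1
Edge 2: R (sign -) -> bounds (-inf, -1), value = -2
Edge 3: R (sign -) -> bounds (-inf, -2), value = -3
Edge 4: R (sign -) -> bounds (-inf, -3), value = -4
Edge 5: B (sign +) -> bounds (-4, -3), value = -7/2
Edge 6: B (sign +) -> bounds (-7/2, -3), value = -13/4
Edge 7: R (sign -) -> bounds (-7/2, -13/4), value = -27/8
Game value = -27/8

-27/8


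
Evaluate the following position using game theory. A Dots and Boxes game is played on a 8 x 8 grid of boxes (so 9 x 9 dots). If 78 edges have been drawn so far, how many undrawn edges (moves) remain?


Grid: 8 x 8 boxes, i.e. 9 rows and 9 columns of dots.
Horizontal edges: (rows + 1) * cols = 9 * 8 = 72
Vertical edges: rows * (cols + 1) = 8 * 9 = 72
Total edges: 72 + 72 = 144
Edges drawn: 78
Remaining: 144 - 78 = 66

66
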